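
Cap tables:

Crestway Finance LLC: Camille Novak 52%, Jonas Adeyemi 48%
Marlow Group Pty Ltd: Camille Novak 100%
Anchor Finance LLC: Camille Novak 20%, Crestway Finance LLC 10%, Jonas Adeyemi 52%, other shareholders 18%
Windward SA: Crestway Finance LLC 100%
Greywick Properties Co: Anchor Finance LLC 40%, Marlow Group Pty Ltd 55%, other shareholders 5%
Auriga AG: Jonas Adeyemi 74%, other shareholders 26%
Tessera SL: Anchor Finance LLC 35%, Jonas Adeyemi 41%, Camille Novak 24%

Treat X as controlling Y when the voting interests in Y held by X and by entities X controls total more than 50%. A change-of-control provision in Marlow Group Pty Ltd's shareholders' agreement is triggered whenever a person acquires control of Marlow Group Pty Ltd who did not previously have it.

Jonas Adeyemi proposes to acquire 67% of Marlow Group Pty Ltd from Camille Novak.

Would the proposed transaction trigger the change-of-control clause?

Yes

The purchase adds only to Jonas's holdings (Camille's stake shrinks), so Jonas is the only person who could newly come to control Marlow.
Jonas holds 52% of Anchor, so Jonas controls Anchor.
Jonas holds 74% of Auriga, so Jonas controls Auriga.
Anchor and Jonas together hold 35% + 41% = 76% of Tessera, so Jonas controls Tessera.
Neither Jonas nor any entity Jonas controls holds any voting interest in Marlow.
So before the transaction, Jonas does not control Marlow.
After the purchase, Jonas holds 67% of Marlow directly, and Camille's stake falls to 33%.
Jonas holds 67% of Marlow, so Jonas controls Marlow.
Jonas did not control Marlow before and does after, so the clause is triggered.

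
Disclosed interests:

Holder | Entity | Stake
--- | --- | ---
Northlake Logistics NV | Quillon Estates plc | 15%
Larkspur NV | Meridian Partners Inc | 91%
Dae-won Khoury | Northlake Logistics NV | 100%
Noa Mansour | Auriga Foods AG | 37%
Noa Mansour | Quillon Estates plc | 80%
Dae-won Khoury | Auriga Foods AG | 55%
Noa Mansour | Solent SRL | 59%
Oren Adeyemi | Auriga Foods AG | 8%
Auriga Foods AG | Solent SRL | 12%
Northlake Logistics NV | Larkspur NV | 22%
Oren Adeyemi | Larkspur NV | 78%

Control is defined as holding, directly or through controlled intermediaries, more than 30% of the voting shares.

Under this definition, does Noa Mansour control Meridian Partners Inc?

Noa holds 37% of Auriga, so Noa controls Auriga.
Noa holds 80% of Quillon, so Noa controls Quillon.
Noa and Auriga together hold 59% + 12% = 71% of Solent, so Noa controls Solent.
Neither Noa nor any entity Noa controls holds any voting interest in Meridian.
So Noa does not control Meridian.

No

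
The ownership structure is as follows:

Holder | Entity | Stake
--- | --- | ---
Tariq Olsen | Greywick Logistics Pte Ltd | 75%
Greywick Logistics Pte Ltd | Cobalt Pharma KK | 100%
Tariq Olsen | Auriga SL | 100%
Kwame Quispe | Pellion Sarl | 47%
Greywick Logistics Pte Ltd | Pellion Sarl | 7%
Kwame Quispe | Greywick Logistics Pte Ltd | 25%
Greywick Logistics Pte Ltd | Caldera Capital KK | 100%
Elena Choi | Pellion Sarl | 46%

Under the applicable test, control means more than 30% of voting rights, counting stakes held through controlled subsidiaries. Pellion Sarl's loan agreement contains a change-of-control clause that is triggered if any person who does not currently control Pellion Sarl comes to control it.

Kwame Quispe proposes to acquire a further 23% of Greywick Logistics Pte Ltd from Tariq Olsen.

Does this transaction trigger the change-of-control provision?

The purchase adds only to Kwame's holdings (Tariq's stake shrinks), so Kwame is the only person who could newly come to control Pellion.
Kwame holds 47% of Pellion, so Kwame controls Pellion.
So Kwame already controls Pellion before the transaction.
After the purchase, Kwame's direct stake in Greywick rises to 25% + 23% = 48%, and Tariq's stake falls to 52%.
Kwame controlled Pellion already, so this is not a new person acquiring control; every other person's position is unchanged or reduced.
No new person acquires control, so the clause is not triggered.

No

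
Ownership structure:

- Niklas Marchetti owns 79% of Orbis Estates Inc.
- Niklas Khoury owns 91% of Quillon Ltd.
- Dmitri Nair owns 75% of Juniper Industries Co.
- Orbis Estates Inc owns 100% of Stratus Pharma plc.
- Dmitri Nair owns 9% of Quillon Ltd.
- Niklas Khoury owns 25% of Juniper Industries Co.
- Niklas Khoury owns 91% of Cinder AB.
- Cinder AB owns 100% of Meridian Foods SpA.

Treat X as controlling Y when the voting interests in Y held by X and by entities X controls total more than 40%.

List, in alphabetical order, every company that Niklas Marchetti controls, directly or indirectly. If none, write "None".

Orbis Estates Inc, Stratus Pharma plc

Niklas Marchetti holds 79% of Orbis, so Niklas Marchetti controls Orbis.
Orbis holds 100% of Stratus, so Niklas Marchetti controls Stratus.
No other company's threshold is met.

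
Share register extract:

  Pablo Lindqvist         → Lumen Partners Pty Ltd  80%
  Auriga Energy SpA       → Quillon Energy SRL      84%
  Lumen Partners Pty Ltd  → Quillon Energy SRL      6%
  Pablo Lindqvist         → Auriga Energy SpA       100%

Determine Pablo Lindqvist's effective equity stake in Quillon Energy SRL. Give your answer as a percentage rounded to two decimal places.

88.80%

Pablo reaches Quillon along 2 paths.
Via Auriga: 100% × 84% = 84%.
Via Lumen: 80% × 6% = 4.8%.
Total: 84% + 4.8% = 88.8%.
Rounded: 88.80%.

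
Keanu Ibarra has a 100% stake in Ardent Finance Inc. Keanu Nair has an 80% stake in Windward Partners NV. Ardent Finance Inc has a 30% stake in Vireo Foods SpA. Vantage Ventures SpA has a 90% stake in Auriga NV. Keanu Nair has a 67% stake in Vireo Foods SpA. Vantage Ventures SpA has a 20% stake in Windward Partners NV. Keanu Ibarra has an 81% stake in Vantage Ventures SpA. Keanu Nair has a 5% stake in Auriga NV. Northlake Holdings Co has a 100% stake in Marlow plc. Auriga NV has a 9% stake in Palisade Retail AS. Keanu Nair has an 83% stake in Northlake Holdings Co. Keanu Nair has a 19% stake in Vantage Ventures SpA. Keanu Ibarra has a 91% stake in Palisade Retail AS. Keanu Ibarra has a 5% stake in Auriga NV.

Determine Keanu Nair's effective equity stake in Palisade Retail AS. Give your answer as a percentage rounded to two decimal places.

1.99%

Keanu Nair reaches Palisade along 2 paths.
Via Auriga: 5% × 9% = 0.45%.
Via Vantage → Auriga: 19% × 90% × 9% = 1.539%.
Total: 0.45% + 1.539% = 1.989%.
Rounded: 1.99%.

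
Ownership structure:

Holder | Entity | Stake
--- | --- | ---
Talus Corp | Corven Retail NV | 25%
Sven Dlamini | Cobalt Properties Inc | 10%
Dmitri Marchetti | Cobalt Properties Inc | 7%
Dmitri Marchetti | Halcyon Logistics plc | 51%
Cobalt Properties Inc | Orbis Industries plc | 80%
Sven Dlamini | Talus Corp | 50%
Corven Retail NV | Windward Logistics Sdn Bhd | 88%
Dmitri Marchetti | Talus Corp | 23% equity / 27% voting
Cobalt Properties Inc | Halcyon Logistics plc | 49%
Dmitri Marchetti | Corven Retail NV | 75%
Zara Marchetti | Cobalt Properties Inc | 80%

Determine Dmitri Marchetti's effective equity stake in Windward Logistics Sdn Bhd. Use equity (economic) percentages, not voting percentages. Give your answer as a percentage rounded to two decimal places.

71.06%

Dmitri reaches Windward along 2 paths.
Via Talus → Corven: 23% × 25% × 88% = 5.06%.
Via Corven: 75% × 88% = 66%.
Total: 5.06% + 66% = 71.06%.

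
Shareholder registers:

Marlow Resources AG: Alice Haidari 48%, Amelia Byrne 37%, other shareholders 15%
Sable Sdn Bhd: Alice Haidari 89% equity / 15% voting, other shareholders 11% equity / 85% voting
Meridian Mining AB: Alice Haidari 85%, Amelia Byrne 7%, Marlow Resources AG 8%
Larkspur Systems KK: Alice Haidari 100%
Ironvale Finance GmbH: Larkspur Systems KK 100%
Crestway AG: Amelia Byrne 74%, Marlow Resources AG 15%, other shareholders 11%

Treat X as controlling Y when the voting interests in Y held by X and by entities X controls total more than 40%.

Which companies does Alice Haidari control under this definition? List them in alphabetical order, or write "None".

Ironvale Finance GmbH, Larkspur Systems KK, Marlow Resources AG, Meridian Mining AB

Alice holds 48% of Marlow, so Alice controls Marlow.
Alice and Marlow together hold 85% + 8% = 93% of Meridian, so Alice controls Meridian.
Alice holds 100% of Larkspur, so Alice controls Larkspur.
Larkspur holds 100% of Ironvale, so Alice controls Ironvale.
No other company's threshold is met.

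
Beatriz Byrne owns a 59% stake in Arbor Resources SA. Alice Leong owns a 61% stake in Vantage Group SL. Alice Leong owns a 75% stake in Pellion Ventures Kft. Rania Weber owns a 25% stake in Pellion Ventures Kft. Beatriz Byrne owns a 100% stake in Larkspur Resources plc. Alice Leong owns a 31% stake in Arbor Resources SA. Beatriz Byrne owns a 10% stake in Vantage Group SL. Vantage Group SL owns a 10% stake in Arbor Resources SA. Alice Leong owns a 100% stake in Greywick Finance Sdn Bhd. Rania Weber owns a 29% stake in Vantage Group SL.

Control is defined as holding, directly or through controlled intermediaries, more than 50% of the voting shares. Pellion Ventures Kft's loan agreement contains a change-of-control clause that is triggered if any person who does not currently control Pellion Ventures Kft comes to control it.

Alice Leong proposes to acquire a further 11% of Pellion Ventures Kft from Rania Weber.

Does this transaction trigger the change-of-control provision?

The purchase adds only to Alice's holdings (Rania's stake shrinks), so Alice is the only person who could newly come to control Pellion.
Alice holds 75% of Pellion, so Alice controls Pellion.
So Alice already controls Pellion before the transaction.
After the purchase, Alice's direct stake in Pellion rises to 75% + 11% = 86%, and Rania's stake falls to 14%.
Alice controlled Pellion already, so this is not a new person acquiring control; every other person's position is unchanged or reduced.
No new person acquires control, so the clause is not triggered.

No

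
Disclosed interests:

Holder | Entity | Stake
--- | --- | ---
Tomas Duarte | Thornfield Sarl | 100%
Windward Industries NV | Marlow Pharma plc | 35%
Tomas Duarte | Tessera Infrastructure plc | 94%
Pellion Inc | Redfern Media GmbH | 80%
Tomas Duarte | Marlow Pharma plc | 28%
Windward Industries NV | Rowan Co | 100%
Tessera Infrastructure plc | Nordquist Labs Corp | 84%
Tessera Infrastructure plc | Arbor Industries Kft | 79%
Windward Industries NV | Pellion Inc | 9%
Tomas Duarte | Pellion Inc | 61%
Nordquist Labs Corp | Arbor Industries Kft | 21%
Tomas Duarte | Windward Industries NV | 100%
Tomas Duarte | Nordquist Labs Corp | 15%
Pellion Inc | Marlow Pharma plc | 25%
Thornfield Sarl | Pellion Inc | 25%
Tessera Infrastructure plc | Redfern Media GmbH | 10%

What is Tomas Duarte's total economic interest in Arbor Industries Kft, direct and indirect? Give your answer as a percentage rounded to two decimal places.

Tomas reaches Arbor along 3 paths.
Via Tessera: 94% × 79% = 74.26%.
Via Nordquist: 15% × 21% = 3.15%.
Via Tessera → Nordquist: 94% × 84% × 21% = 16.5816%.
Total: 74.26% + 3.15% + 16.5816% = 93.9916%.
Rounded: 93.99%.

93.99%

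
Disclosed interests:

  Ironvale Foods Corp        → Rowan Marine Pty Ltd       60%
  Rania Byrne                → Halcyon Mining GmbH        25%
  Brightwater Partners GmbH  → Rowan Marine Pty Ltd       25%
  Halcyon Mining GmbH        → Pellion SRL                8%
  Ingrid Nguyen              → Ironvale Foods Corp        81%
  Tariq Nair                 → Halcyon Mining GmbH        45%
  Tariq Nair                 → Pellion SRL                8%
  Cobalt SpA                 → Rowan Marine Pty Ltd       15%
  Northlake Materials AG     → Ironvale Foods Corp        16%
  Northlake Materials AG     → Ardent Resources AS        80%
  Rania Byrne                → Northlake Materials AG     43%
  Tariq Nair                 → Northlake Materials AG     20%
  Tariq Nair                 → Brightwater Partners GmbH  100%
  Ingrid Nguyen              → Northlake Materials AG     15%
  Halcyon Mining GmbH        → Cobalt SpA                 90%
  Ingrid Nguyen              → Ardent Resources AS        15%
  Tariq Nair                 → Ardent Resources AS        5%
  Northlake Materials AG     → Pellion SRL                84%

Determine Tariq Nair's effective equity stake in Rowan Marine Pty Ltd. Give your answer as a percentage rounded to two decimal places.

Tariq reaches Rowan along 3 paths.
Via Halcyon → Cobalt: 45% × 90% × 15% = 6.075%.
Via Brightwater: 100% × 25% = 25%.
Via Northlake → Ironvale: 20% × 16% × 60% = 1.92%.
Total: 6.075% + 25% + 1.92% = 32.995%.
Rounded: 33.00%.

33.00%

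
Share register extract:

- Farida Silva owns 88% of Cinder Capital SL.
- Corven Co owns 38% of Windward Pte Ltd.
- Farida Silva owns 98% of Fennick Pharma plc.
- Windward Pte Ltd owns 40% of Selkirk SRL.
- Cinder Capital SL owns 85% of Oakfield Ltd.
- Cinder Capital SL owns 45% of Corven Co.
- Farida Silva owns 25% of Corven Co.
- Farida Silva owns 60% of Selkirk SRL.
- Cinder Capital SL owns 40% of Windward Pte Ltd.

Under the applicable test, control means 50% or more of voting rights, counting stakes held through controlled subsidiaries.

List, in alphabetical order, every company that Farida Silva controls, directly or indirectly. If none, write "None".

Farida holds 88% of Cinder, so Farida controls Cinder.
Farida and Cinder together hold 25% + 45% = 70% of Corven, so Farida controls Corven.
Cinder holds 85% of Oakfield, so Farida controls Oakfield.
Farida holds 98% of Fennick, so Farida controls Fennick.
Cinder and Corven together hold 40% + 38% = 78% of Windward, so Farida controls Windward.
Farida and Windward together hold 60% + 40% = 100% of Selkirk, so Farida controls Selkirk.

Cinder Capital SL, Corven Co, Fennick Pharma plc, Oakfield Ltd, Selkirk SRL, Windward Pte Ltd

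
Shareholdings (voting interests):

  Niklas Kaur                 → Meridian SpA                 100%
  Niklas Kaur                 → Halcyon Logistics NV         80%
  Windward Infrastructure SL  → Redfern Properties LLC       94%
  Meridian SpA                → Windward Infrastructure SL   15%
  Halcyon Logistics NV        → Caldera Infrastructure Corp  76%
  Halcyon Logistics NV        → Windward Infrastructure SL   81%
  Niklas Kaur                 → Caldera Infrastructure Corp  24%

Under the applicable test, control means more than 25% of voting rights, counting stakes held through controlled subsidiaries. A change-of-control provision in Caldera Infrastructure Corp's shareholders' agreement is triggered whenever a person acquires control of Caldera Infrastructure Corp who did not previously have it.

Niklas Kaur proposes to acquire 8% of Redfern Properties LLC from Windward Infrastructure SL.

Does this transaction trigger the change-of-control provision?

No

The purchase adds only to Niklas's holdings (Windward's stake shrinks), so Niklas is the only person who could newly come to control Caldera.
Niklas holds 80% of Halcyon, so Niklas controls Halcyon.
Halcyon and Niklas together hold 76% + 24% = 100% of Caldera, so Niklas controls Caldera.
So Niklas already controls Caldera before the transaction.
After the purchase, Niklas holds 8% of Redfern directly, and Windward's stake falls to 86%.
Niklas controlled Caldera already, so this is not a new person acquiring control; every other person's position is unchanged or reduced.
No new person acquires control, so the clause is not triggered.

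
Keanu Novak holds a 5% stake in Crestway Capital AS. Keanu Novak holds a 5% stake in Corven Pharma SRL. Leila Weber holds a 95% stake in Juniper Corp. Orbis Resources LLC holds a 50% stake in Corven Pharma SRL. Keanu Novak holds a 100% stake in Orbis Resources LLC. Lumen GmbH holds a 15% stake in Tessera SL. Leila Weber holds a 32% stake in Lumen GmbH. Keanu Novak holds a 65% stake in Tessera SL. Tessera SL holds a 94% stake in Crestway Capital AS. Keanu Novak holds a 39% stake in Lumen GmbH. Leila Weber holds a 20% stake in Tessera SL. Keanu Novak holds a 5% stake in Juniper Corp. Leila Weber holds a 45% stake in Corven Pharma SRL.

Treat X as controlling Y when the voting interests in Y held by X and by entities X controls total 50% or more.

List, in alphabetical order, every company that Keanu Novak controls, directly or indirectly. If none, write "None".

Keanu holds 65% of Tessera, so Keanu controls Tessera.
Keanu holds 100% of Orbis, so Keanu controls Orbis.
Orbis and Keanu together hold 50% + 5% = 55% of Corven, so Keanu controls Corven.
Tessera and Keanu together hold 94% + 5% = 99% of Crestway, so Keanu controls Crestway.
No other company's threshold is met.

Corven Pharma SRL, Crestway Capital AS, Orbis Resources LLC, Tessera SL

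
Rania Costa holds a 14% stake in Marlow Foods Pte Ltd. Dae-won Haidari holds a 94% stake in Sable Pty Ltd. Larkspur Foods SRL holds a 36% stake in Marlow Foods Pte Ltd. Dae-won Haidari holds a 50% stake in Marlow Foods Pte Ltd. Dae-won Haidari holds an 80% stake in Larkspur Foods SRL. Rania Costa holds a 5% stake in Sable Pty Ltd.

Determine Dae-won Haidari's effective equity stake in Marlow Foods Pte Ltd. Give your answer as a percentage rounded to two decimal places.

78.80%

Dae-won reaches Marlow along 2 paths.
Direct stake: 50% = 50%.
Via Larkspur: 80% × 36% = 28.8%.
Total: 50% + 28.8% = 78.8%.
Rounded: 78.80%.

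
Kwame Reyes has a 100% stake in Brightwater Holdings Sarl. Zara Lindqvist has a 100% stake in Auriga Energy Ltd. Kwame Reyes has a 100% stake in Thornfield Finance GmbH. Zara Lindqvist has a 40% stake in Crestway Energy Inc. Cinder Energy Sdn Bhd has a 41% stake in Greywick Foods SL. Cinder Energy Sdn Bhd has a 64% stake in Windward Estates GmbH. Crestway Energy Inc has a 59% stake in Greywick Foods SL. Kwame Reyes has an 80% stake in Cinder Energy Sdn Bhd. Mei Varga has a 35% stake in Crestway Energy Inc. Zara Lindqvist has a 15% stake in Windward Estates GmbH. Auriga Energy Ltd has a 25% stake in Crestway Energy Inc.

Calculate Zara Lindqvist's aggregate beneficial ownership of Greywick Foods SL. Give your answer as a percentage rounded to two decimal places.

38.35%

Zara reaches Greywick along 2 paths.
Via Auriga → Crestway: 100% × 25% × 59% = 14.75%.
Via Crestway: 40% × 59% = 23.6%.
Total: 14.75% + 23.6% = 38.35%.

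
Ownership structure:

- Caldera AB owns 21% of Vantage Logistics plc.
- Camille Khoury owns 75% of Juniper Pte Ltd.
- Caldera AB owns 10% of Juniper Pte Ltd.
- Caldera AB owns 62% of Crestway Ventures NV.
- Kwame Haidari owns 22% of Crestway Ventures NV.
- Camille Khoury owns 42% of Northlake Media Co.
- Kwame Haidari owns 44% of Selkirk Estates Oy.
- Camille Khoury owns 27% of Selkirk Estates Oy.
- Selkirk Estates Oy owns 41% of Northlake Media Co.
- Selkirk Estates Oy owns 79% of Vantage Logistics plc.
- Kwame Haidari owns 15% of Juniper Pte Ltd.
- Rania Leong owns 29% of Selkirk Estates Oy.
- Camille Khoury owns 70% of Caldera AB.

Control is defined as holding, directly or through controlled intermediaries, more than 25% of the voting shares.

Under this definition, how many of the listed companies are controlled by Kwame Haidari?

3

Kwame holds 44% of Selkirk, so Kwame controls Selkirk.
Selkirk holds 79% of Vantage, so Kwame controls Vantage.
Selkirk holds 41% of Northlake, so Kwame controls Northlake.
No other company's threshold is met.
Kwame controls 3 companies.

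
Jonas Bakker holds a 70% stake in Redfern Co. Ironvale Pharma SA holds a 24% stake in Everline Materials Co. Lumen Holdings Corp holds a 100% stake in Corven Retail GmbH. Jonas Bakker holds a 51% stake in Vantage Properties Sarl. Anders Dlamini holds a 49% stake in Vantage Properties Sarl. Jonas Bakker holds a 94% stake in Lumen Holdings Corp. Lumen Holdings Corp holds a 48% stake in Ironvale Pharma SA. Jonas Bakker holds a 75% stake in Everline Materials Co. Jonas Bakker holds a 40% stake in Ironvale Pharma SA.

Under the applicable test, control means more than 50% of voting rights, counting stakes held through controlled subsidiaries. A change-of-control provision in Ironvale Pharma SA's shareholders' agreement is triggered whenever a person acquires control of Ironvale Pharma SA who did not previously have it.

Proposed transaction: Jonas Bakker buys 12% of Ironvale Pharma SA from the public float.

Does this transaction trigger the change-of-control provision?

The purchase changes only Jonas's holdings, so Jonas is the only person who could newly come to control Ironvale.
Jonas holds 94% of Lumen, so Jonas controls Lumen.
Lumen and Jonas together hold 48% + 40% = 88% of Ironvale, so Jonas controls Ironvale.
So Jonas already controls Ironvale before the transaction.
After the purchase, Jonas's direct stake in Ironvale rises to 40% + 12% = 52%.
Jonas controlled Ironvale already, so this is not a new person acquiring control; every other person's position is unchanged or reduced.
No new person acquires control, so the clause is not triggered.

No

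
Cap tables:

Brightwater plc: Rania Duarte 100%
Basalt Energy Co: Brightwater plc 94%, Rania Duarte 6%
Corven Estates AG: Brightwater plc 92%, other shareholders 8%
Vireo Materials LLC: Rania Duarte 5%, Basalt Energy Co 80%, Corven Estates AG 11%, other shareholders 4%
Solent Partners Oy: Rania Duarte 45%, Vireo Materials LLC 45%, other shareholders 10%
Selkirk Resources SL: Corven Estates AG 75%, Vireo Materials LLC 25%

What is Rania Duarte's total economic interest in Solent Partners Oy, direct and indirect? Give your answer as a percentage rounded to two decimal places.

Rania reaches Solent along 5 paths.
Direct stake: 45% = 45%.
Via Vireo: 5% × 45% = 2.25%.
Via Brightwater → Basalt → Vireo: 100% × 94% × 80% × 45% = 33.84%.
Via Basalt → Vireo: 6% × 80% × 45% = 2.16%.
Via Brightwater → Corven → Vireo: 100% × 92% × 11% × 45% = 4.554%.
Total: 45% + 2.25% + 33.84% + 2.16% + 4.554% = 87.804%.
Rounded: 87.80%.

87.80%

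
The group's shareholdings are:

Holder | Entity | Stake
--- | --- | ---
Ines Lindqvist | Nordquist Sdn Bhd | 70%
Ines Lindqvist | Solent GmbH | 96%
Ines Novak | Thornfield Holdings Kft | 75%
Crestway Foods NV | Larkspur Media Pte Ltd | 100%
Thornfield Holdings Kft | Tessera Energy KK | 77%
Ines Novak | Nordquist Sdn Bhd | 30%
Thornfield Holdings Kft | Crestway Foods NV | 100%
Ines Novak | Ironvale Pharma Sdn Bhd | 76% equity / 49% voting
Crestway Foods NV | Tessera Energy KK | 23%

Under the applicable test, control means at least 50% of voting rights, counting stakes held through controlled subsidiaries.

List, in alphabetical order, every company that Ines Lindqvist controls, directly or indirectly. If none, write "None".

Nordquist Sdn Bhd, Solent GmbH

Ines Lindqvist holds 70% of Nordquist, so Ines Lindqvist controls Nordquist.
Ines Lindqvist holds 96% of Solent, so Ines Lindqvist controls Solent.
No other company's threshold is met.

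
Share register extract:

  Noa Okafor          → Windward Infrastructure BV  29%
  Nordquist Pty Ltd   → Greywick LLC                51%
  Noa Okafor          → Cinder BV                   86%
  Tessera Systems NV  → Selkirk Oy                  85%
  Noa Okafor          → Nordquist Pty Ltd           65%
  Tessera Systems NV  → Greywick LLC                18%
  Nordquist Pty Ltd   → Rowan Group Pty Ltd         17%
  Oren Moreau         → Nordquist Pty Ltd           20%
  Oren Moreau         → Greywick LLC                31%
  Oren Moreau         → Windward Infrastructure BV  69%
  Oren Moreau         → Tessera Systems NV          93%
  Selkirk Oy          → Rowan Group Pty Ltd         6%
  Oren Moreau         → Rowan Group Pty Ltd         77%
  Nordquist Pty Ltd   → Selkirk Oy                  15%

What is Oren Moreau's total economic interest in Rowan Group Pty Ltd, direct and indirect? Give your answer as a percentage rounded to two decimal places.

85.32%

Oren reaches Rowan along 4 paths.
Direct stake: 77% = 77%.
Via Tessera → Selkirk: 93% × 85% × 6% = 4.743%.
Via Nordquist → Selkirk: 20% × 15% × 6% = 0.18%.
Via Nordquist: 20% × 17% = 3.4%.
Total: 77% + 4.743% + 0.18% + 3.4% = 85.323%.
Rounded: 85.32%.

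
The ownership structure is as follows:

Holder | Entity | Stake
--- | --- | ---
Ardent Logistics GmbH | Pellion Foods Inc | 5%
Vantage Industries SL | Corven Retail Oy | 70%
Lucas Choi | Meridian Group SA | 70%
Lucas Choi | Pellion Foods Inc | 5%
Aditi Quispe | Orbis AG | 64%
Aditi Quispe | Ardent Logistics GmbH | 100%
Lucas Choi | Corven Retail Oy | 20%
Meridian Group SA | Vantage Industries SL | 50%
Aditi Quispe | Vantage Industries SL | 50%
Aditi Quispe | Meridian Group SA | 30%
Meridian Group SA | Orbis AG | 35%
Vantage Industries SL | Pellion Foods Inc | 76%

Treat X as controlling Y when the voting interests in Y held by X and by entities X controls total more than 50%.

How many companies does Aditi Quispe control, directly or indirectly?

Aditi holds 100% of Ardent, so Aditi controls Ardent.
Aditi holds 64% of Orbis, so Aditi controls Orbis.
No other company's threshold is met.
Aditi controls 2 companies.

2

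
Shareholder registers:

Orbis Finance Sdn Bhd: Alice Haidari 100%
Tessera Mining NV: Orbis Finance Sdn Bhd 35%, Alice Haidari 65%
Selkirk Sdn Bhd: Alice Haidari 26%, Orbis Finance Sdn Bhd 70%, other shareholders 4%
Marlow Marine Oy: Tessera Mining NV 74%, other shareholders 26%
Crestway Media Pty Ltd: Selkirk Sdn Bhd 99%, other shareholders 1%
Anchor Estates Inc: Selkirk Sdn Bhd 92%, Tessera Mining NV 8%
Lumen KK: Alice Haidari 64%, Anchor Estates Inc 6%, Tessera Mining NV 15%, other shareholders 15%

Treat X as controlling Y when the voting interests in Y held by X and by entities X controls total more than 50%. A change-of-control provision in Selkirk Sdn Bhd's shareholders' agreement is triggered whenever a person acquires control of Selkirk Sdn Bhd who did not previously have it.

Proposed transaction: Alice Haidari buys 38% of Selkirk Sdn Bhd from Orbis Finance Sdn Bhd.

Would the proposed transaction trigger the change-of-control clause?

No

The purchase adds only to Alice's holdings (Orbis's stake shrinks), so Alice is the only person who could newly come to control Selkirk.
Alice holds 100% of Orbis, so Alice controls Orbis.
Alice and Orbis together hold 26% + 70% = 96% of Selkirk, so Alice controls Selkirk.
So Alice already controls Selkirk before the transaction.
After the purchase, Alice's direct stake in Selkirk rises to 26% + 38% = 64%, and Orbis's stake falls to 32%.
Alice controlled Selkirk already, so this is not a new person acquiring control; every other person's position is unchanged or reduced.
No new person acquires control, so the clause is not triggered.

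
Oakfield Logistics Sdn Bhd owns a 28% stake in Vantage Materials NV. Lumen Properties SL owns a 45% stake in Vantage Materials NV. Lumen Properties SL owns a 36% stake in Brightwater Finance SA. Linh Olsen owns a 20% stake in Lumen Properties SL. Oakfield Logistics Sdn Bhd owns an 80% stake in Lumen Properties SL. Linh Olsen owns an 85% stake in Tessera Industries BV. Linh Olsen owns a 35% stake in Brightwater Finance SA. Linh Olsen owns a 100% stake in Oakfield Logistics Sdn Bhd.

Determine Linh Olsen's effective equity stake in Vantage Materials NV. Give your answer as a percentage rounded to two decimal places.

Linh reaches Vantage along 3 paths.
Via Oakfield → Lumen: 100% × 80% × 45% = 36%.
Via Lumen: 20% × 45% = 9%.
Via Oakfield: 100% × 28% = 28%.
Total: 36% + 9% + 28% = 73%.
Rounded: 73.00%.

73.00%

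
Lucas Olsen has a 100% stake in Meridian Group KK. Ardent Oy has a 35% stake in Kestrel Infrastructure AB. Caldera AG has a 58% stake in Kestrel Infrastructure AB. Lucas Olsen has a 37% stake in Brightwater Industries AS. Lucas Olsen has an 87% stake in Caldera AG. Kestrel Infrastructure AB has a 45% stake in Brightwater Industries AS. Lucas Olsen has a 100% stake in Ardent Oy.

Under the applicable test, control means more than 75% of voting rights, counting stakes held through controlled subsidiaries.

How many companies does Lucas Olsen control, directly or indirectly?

Lucas holds 100% of Ardent, so Lucas controls Ardent.
Lucas holds 87% of Caldera, so Lucas controls Caldera.
Lucas holds 100% of Meridian, so Lucas controls Meridian.
Caldera and Ardent together hold 58% + 35% = 93% of Kestrel, so Lucas controls Kestrel.
Lucas and Kestrel together hold 37% + 45% = 82% of Brightwater, so Lucas controls Brightwater.
Lucas controls 5 companies.

5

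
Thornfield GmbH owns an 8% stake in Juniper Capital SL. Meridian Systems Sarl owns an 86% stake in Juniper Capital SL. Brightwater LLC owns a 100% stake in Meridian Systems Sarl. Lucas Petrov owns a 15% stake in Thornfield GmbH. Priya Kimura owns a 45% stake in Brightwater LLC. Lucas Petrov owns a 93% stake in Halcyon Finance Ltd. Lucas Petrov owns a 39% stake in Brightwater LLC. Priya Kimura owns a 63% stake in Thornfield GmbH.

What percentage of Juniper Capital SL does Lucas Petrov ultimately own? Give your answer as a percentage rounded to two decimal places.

34.74%

Lucas reaches Juniper along 2 paths.
Via Brightwater → Meridian: 39% × 100% × 86% = 33.54%.
Via Thornfield: 15% × 8% = 1.2%.
Total: 33.54% + 1.2% = 34.74%.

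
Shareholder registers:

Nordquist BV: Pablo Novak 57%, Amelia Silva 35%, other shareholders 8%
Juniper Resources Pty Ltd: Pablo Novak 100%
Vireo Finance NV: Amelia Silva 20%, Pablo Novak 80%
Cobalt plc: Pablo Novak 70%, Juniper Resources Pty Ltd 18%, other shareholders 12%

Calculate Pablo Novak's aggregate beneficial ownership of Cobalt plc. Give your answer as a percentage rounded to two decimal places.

Pablo reaches Cobalt along 2 paths.
Direct stake: 70% = 70%.
Via Juniper: 100% × 18% = 18%.
Total: 70% + 18% = 88%.
Rounded: 88.00%.

88.00%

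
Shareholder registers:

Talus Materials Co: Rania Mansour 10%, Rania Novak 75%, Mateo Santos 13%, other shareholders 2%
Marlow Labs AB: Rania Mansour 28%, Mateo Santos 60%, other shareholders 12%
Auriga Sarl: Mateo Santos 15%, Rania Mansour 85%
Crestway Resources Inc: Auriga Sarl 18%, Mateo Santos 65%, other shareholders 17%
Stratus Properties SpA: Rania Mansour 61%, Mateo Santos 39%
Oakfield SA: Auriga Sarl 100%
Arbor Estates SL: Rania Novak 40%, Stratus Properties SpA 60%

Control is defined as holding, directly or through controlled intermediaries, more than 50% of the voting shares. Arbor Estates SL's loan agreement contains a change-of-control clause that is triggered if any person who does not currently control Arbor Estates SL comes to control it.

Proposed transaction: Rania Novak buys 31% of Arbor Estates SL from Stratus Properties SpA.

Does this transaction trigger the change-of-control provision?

The purchase adds only to Rania Novak's holdings (Stratus's stake shrinks), so Rania Novak is the only person who could newly come to control Arbor.
Rania Novak holds 75% of Talus, so Rania Novak controls Talus.
In Arbor, Rania Novak's side holds only 40%, not > 50%.
So before the transaction, Rania Novak does not control Arbor.
After the purchase, Rania Novak's direct stake in Arbor rises to 40% + 31% = 71%, and Stratus's stake falls to 29%.
Rania Novak holds 71% of Arbor, so Rania Novak controls Arbor.
Rania Novak did not control Arbor before and does after, so the clause is triggered.

Yes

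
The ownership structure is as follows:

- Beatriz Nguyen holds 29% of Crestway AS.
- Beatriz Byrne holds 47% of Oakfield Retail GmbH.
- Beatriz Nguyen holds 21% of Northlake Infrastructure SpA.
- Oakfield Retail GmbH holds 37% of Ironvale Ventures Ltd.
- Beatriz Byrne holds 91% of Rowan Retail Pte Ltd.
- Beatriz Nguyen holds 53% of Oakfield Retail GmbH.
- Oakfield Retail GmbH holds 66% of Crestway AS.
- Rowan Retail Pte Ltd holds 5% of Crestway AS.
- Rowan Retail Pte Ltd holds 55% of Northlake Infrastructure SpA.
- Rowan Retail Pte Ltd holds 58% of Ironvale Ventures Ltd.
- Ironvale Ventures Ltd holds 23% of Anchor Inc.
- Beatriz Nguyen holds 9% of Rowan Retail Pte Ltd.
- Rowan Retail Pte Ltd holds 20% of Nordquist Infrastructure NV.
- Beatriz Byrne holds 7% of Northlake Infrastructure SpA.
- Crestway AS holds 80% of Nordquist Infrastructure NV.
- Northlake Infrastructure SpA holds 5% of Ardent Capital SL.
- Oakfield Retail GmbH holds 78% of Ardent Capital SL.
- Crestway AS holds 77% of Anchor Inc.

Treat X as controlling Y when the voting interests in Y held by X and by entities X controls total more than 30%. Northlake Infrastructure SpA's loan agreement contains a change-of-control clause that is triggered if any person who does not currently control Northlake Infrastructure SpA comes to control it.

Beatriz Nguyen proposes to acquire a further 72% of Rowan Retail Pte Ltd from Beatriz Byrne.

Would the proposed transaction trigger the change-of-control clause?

The purchase adds only to Beatriz Nguyen's holdings (Beatriz Byrne's stake shrinks), so Beatriz Nguyen is the only person who could newly come to control Northlake.
Beatriz Nguyen holds 53% of Oakfield, so Beatriz Nguyen controls Oakfield.
Beatriz Nguyen and Oakfield together hold 29% + 66% = 95% of Crestway, so Beatriz Nguyen controls Crestway.
Oakfield holds 37% of Ironvale, so Beatriz Nguyen controls Ironvale.
Crestway holds 80% of Nordquist, so Beatriz Nguyen controls Nordquist.
Ironvale and Crestway together hold 23% + 77% = 100% of Anchor, so Beatriz Nguyen controls Anchor.
Oakfield holds 78% of Ardent, so Beatriz Nguyen controls Ardent.
In Northlake, Beatriz Nguyen's side holds only 21%, not > 30%.
So before the transaction, Beatriz Nguyen does not control Northlake.
After the purchase, Beatriz Nguyen's direct stake in Rowan rises to 9% + 72% = 81%, and Beatriz Byrne's stake falls to 19%.
Beatriz Nguyen holds 81% of Rowan, so Beatriz Nguyen controls Rowan.
Rowan and Beatriz Nguyen together hold 55% + 21% = 76% of Northlake, so Beatriz Nguyen controls Northlake.
Beatriz Nguyen did not control Northlake before and does after, so the clause is triggered.

Yes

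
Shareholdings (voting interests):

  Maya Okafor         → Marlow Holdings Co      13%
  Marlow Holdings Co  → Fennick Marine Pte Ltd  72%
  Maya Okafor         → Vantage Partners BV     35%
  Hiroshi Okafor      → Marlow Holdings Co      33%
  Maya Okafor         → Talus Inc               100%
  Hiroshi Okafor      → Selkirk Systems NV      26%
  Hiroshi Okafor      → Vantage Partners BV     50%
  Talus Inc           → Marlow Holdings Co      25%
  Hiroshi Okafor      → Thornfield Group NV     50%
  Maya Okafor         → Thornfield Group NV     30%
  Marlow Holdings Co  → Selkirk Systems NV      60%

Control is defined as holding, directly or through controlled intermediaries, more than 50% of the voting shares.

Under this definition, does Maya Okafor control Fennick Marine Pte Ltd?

No

Maya holds 100% of Talus, so Maya controls Talus.
Neither Maya nor any entity Maya controls holds any voting interest in Fennick.
So Maya does not control Fennick.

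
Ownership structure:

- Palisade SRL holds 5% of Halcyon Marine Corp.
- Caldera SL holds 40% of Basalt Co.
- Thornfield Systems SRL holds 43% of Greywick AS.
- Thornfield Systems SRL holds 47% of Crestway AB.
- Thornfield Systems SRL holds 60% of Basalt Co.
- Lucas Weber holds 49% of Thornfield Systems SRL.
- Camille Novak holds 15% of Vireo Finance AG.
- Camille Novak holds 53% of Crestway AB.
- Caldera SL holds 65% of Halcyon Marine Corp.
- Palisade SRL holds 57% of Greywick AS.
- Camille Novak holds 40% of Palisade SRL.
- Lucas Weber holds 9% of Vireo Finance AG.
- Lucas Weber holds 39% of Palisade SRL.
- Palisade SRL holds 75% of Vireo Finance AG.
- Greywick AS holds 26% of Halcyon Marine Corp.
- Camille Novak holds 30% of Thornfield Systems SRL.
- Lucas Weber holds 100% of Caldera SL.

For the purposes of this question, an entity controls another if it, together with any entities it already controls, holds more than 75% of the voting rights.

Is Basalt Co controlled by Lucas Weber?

Lucas holds 100% of Caldera, so Lucas controls Caldera.
In Basalt, Lucas's side holds only 40%, not > 75%.
So Lucas does not control Basalt.

No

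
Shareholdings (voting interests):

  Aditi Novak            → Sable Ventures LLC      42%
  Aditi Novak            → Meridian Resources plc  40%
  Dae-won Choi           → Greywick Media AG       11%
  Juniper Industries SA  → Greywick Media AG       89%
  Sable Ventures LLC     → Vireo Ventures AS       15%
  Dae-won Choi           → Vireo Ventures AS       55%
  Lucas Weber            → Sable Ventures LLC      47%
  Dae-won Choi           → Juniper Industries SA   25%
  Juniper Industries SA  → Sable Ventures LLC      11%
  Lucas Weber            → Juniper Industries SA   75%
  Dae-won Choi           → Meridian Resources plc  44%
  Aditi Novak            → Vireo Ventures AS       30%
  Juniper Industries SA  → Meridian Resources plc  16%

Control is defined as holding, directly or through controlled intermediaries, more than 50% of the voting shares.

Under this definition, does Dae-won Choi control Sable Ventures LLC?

Dae-won holds 55% of Vireo, so Dae-won controls Vireo.
Neither Dae-won nor any entity Dae-won controls holds any voting interest in Sable.
So Dae-won does not control Sable.

No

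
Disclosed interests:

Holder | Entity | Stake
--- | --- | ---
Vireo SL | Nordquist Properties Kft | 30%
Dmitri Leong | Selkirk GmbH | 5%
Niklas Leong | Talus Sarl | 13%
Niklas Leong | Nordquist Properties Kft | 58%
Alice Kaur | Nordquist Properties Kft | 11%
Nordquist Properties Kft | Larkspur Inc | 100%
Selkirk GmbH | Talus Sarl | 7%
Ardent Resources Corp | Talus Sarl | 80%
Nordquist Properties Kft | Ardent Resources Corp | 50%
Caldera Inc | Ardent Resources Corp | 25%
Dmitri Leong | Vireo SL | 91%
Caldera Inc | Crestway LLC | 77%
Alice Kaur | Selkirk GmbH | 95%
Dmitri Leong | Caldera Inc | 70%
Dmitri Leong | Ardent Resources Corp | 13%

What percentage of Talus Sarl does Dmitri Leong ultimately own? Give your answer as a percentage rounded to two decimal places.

35.67%

Dmitri reaches Talus along 4 paths.
Via Selkirk: 5% × 7% = 0.35%.
Via Caldera → Ardent: 70% × 25% × 80% = 14%.
Via Ardent: 13% × 80% = 10.4%.
Via Vireo → Nordquist → Ardent: 91% × 30% × 50% × 80% = 10.92%.
Total: 0.35% + 14% + 10.4% + 10.92% = 35.67%.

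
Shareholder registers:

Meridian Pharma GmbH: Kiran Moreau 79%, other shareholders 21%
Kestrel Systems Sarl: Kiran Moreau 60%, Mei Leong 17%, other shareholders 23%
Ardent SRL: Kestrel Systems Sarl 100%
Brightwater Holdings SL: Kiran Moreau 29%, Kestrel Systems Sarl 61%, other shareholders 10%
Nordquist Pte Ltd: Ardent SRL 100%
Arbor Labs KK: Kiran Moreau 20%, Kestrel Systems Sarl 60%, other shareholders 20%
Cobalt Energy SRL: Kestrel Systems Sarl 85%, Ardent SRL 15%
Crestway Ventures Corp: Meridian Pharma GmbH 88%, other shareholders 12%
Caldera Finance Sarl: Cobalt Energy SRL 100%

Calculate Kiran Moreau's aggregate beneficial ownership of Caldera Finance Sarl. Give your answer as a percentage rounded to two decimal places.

60.00%

Kiran reaches Caldera along 2 paths.
Via Kestrel → Cobalt: 60% × 85% × 100% = 51%.
Via Kestrel → Ardent → Cobalt: 60% × 100% × 15% × 100% = 9%.
Total: 51% + 9% = 60%.
Rounded: 60.00%.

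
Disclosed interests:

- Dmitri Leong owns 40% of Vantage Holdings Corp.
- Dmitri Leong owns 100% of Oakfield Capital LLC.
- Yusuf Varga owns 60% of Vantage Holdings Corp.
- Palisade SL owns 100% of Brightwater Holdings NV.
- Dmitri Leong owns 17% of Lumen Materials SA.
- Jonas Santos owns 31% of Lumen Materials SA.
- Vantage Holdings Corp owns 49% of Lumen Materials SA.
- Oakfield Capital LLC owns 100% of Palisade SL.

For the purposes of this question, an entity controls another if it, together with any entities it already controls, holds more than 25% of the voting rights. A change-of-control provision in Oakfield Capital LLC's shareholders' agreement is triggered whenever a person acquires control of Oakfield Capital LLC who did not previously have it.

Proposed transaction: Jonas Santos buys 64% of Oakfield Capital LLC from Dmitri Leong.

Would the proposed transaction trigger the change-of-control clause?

The purchase adds only to Jonas's holdings (Dmitri's stake shrinks), so Jonas is the only person who could newly come to control Oakfield.
Jonas holds 31% of Lumen, so Jonas controls Lumen.
Neither Jonas nor any entity Jonas controls holds any voting interest in Oakfield.
So before the transaction, Jonas does not control Oakfield.
After the purchase, Jonas holds 64% of Oakfield directly, and Dmitri's stake falls to 36%.
Jonas holds 64% of Oakfield, so Jonas controls Oakfield.
Jonas did not control Oakfield before and does after, so the clause is triggered.

Yes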